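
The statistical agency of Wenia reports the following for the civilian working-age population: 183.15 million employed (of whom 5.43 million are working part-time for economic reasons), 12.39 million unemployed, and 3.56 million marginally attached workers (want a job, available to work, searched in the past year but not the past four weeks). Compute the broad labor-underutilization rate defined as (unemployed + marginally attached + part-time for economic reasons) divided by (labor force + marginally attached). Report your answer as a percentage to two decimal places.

Labor force = 183.15 + 12.39 = 195.54 million.
Numerator = 12.39 + 3.56 + 5.43 = 21.38 million.
Denominator = 195.54 + 3.56 = 199.10 million.
Broad rate = 21.38 / 199.10 = 10.74%.

Broad underutilization rate ≈ 10.74%.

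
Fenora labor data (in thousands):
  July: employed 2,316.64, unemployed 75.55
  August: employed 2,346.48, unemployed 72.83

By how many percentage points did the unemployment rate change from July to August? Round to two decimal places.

July: labor force = 2,316.64 + 75.55 = 2,392.19; u = 75.55/2,392.19 = 3.16%.
August: labor force = 2,346.48 + 72.83 = 2,419.31; u = 72.83/2,419.31 = 3.01%.
Change = 3.01% − 3.16% = −0.15 pp.

The unemployment rate changed by −0.15 percentage points.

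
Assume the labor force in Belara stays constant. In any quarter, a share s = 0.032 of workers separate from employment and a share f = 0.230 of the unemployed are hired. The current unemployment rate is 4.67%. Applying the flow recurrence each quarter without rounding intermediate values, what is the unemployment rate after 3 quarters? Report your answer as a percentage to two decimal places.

With a fixed labor force, u_{t+1} = u_t + s·(1−u_t) − f·u_t = u_t·(1−s−f) + s.
Here 1−s−f = 0.738 and s = 0.032.
u_1 = 0.046700 × 0.738 + 0.032 = 0.066465.
u_2 = 0.066465 × 0.738 + 0.032 = 0.081051.
u_3 = 0.081051 × 0.738 + 0.032 = 0.091816.

Unemployment rate after three quarters ≈ 9.18%.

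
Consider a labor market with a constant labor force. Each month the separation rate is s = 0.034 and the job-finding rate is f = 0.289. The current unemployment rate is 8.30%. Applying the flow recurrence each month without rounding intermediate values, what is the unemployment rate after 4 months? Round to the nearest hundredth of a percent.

With a fixed labor force, u_{t+1} = u_t + s·(1−u_t) − f·u_t = u_t·(1−s−f) + s.
Here 1−s−f = 0.677 and s = 0.034.
u_1 = 0.083000 × 0.677 + 0.034 = 0.090191.
u_2 = 0.090191 × 0.677 + 0.034 = 0.095059.
u_3 = 0.095059 × 0.677 + 0.034 = 0.098355.
u_4 = 0.098355 × 0.677 + 0.034 = 0.100586.

Unemployment rate after four months ≈ 10.06%.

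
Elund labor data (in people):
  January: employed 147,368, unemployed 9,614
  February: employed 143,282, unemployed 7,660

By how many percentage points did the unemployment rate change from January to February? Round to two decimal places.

The unemployment rate changed by −1.05 percentage points.

January: labor force = 147,368 + 9,614 = 156,982; u = 9,614/156,982 = 6.12%.
February: labor force = 143,282 + 7,660 = 150,942; u = 7,660/150,942 = 5.07%.
Change = 5.07% − 6.12% = −1.05 pp.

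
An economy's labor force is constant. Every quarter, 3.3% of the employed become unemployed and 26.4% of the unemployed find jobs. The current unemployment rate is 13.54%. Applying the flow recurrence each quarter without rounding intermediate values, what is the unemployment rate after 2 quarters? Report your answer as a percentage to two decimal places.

With a fixed labor force, u_{t+1} = u_t + s·(1−u_t) − f·u_t = u_t·(1−s−f) + s.
Here 1−s−f = 0.703 and s = 0.033.
u_1 = 0.135400 × 0.703 + 0.033 = 0.128186.
u_2 = 0.128186 × 0.703 + 0.033 = 0.123115.

Unemployment rate after two quarters ≈ 12.31%.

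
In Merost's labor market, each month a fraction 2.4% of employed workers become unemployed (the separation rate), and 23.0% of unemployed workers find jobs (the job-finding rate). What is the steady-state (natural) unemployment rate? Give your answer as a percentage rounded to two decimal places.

Steady-state unemployment rate ≈ 9.45%.

At steady state the flows balance: s·E = f·U, so U/(E+U) = s/(s+f).
u* = 2.4 / (2.4 + 23.0) = 2.4 / 25.40 = 9.45%.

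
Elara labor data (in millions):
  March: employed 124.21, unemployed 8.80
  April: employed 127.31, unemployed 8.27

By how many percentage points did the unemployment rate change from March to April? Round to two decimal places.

March: labor force = 124.21 + 8.80 = 133.01; u = 8.80/133.01 = 6.62%.
April: labor force = 127.31 + 8.27 = 135.58; u = 8.27/135.58 = 6.10%.
Change = 6.10% − 6.62% = −0.52 pp.

The unemployment rate changed by −0.52 percentage points.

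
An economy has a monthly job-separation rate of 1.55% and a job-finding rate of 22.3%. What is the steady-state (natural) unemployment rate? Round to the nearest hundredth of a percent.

Steady-state unemployment rate ≈ 6.50%.

At steady state the flows balance: s·E = f·U, so U/(E+U) = s/(s+f).
u* = 1.55 / (1.55 + 22.3) = 1.55 / 23.85 = 6.50%.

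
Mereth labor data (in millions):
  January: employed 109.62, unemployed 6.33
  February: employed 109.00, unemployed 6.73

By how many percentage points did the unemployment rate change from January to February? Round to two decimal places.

The unemployment rate changed by +0.36 percentage points.

January: labor force = 109.62 + 6.33 = 115.95; u = 6.33/115.95 = 5.46%.
February: labor force = 109.00 + 6.73 = 115.73; u = 6.73/115.73 = 5.82%.
Change = 5.82% − 5.46% = +0.36 pp.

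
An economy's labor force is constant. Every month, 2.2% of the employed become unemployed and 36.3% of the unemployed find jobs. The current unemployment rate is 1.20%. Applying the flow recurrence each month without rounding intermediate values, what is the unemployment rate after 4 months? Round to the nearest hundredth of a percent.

With a fixed labor force, u_{t+1} = u_t + s·(1−u_t) − f·u_t = u_t·(1−s−f) + s.
Here 1−s−f = 0.615 and s = 0.022.
u_1 = 0.012000 × 0.615 + 0.022 = 0.029380.
u_2 = 0.029380 × 0.615 + 0.022 = 0.040069.
u_3 = 0.040069 × 0.615 + 0.022 = 0.046642.
u_4 = 0.046642 × 0.615 + 0.022 = 0.050685.

Unemployment rate after four months ≈ 5.07%.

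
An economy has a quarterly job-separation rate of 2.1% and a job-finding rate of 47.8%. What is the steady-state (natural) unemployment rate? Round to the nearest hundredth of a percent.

At steady state the flows balance: s·E = f·U, so U/(E+U) = s/(s+f).
u* = 2.1 / (2.1 + 47.8) = 2.1 / 49.90 = 4.21%.

Steady-state unemployment rate ≈ 4.21%.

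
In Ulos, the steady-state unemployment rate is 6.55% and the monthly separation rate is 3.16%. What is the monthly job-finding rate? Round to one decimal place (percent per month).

Job-finding rate ≈ 45.1% per month.

From u* = s/(s+f): f = s·(1−u)/u.
f = 3.16 × (1 − 0.0655) / 0.0655 = 2.9530 / 0.0655 ≈ 45.1% per month.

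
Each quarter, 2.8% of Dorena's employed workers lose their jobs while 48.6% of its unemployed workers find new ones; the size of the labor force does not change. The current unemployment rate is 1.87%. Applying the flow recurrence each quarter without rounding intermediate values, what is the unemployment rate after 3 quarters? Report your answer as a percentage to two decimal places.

Unemployment rate after three quarters ≈ 5.04%.

With a fixed labor force, u_{t+1} = u_t + s·(1−u_t) − f·u_t = u_t·(1−s−f) + s.
Here 1−s−f = 0.486 and s = 0.028.
u_1 = 0.018700 × 0.486 + 0.028 = 0.037088.
u_2 = 0.037088 × 0.486 + 0.028 = 0.046025.
u_3 = 0.046025 × 0.486 + 0.028 = 0.050368.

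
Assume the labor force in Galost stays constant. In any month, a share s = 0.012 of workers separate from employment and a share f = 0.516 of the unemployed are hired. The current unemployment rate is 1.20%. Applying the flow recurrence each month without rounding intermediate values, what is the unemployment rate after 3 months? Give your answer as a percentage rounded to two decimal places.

Unemployment rate after three months ≈ 2.16%.

With a fixed labor force, u_{t+1} = u_t + s·(1−u_t) − f·u_t = u_t·(1−s−f) + s.
Here 1−s−f = 0.472 and s = 0.012.
u_1 = 0.012000 × 0.472 + 0.012 = 0.017664.
u_2 = 0.017664 × 0.472 + 0.012 = 0.020337.
u_3 = 0.020337 × 0.472 + 0.012 = 0.021599.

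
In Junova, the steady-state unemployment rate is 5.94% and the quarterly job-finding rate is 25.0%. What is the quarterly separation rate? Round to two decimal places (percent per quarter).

Separation rate ≈ 1.58% per quarter.

From u* = s/(s+f): s = u·f/(1−u).
s = 0.0594 × 25.0 / (1 − 0.0594) = 1.4850 / 0.9406 ≈ 1.58% per quarter.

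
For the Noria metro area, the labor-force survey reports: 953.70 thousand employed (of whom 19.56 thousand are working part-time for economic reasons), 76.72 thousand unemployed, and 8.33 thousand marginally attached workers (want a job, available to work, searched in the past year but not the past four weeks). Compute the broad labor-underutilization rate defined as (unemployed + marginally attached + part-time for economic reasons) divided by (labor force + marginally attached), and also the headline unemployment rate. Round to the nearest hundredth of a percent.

Broad underutilization rate ≈ 10.07%; headline unemployment rate ≈ 7.45%.

Labor force = 953.70 + 76.72 = 1,030.42 thousand.
Numerator = 76.72 + 8.33 + 19.56 = 104.61 thousand.
Denominator = 1,030.42 + 8.33 = 1,038.75 thousand.
Broad rate = 104.61 / 1,038.75 = 10.07%.
Headline unemployment rate = 76.72 / 1,030.42 = 7.45%.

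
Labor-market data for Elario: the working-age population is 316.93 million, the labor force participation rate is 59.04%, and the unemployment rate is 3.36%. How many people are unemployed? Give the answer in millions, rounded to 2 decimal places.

Labor force = 0.5904 × 316.93 = 187.12 million.
Unemployed = 0.0336 × 187.12 ≈ 6.29 million.

About 6.29 million are unemployed.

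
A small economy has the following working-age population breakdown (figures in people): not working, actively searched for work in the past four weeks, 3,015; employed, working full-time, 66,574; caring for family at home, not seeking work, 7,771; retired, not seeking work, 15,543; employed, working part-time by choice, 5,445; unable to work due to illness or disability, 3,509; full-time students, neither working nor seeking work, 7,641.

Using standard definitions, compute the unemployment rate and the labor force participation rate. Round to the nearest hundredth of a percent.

Unemployment rate ≈ 4.02%; labor force participation rate ≈ 68.53%.

Employed = 66,574 + 5,445 = 72,019.
Unemployed = 3,015.
Labor force = 72,019 + 3,015 = 75,034.
Not in labor force = 7,771 + 15,543 + 3,509 + 7,641 = 34,464 (those not working and not actively searching are outside the labor force).
Civilian working-age population = 75,034 + 34,464 = 109,498.
Unemployment rate = 3,015 / 75,034 = 4.02%.
Labor force participation rate = 75,034 / 109,498 = 68.53%.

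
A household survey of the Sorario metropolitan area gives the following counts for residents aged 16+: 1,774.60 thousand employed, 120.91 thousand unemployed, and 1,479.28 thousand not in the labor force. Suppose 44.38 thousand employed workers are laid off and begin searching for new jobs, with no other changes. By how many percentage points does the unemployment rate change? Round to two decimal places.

Initially, labor force = 1,774.60 + 120.91 = 1,895.51 thousand, so u = 120.91/1,895.51 = 6.38%.
After the change, employed falls and unemployed rises by 44.38; labor force unchanged → E = 1,730.22, U = 165.29, labor force = 1,895.51 thousand.
New unemployment rate = 165.29 / 1,895.51 = 8.72%.
Change = 8.72% − 6.38% = +2.34 percentage points.

The unemployment rate changes by +2.34 percentage points.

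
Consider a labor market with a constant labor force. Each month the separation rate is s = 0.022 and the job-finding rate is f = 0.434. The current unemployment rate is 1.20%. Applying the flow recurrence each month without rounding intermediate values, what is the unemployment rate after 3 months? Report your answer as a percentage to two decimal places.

With a fixed labor force, u_{t+1} = u_t + s·(1−u_t) − f·u_t = u_t·(1−s−f) + s.
Here 1−s−f = 0.544 and s = 0.022.
u_1 = 0.012000 × 0.544 + 0.022 = 0.028528.
u_2 = 0.028528 × 0.544 + 0.022 = 0.037519.
u_3 = 0.037519 × 0.544 + 0.022 = 0.042410.

Unemployment rate after three months ≈ 4.24%.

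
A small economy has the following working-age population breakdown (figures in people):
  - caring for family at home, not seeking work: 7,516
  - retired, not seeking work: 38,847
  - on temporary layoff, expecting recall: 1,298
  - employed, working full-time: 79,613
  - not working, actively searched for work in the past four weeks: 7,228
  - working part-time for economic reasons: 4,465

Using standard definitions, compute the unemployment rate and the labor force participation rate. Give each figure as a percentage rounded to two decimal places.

Employed = 79,613 + 4,465 = 84,078 (anyone who worked, including part-time for economic reasons, counts as employed).
Unemployed = 1,298 + 7,228 = 8,526 (jobless and actively searching, or on temporary layoff).
Labor force = 84,078 + 8,526 = 92,604.
Not in labor force = 7,516 + 38,847 = 46,363 (those not working and not actively searching are outside the labor force).
Civilian working-age population = 92,604 + 46,363 = 138,967.
Unemployment rate = 8,526 / 92,604 = 9.21%.
Labor force participation rate = 92,604 / 138,967 = 66.64%.

Unemployment rate ≈ 9.21%; labor force participation rate ≈ 66.64%.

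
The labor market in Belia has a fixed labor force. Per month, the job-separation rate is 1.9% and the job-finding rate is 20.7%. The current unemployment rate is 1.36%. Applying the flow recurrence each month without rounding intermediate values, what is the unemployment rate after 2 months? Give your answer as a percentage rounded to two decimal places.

With a fixed labor force, u_{t+1} = u_t + s·(1−u_t) − f·u_t = u_t·(1−s−f) + s.
Here 1−s−f = 0.774 and s = 0.019.
u_1 = 0.013600 × 0.774 + 0.019 = 0.029526.
u_2 = 0.029526 × 0.774 + 0.019 = 0.041853.

Unemployment rate after two months ≈ 4.19%.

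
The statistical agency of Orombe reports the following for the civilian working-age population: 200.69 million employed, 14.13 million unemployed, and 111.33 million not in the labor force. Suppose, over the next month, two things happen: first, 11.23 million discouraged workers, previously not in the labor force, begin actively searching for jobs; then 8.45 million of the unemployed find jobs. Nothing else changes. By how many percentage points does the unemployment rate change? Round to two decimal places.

Initially, labor force = 200.69 + 14.13 = 214.82 million, so u = 14.13/214.82 = 6.58%.
After the first change, unemployed and labor force both rise by 11.23 → E = 200.69, U = 25.36, labor force = 226.05 million.
After the second change, unemployed falls and employed rises by 8.45; labor force unchanged → E = 209.14, U = 16.91, labor force = 226.05 million.
New unemployment rate = 16.91 / 226.05 = 7.48%.
Change = 7.48% − 6.58% = +0.90 percentage points.

The unemployment rate changes by +0.90 percentage points.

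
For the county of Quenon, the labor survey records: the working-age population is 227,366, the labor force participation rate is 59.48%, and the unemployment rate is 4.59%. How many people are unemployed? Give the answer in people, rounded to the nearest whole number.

Labor force = 0.5948 × 227,366 = 135,237.
Unemployed = 0.0459 × 135,237 ≈ 6,207.

About 6,207 are unemployed.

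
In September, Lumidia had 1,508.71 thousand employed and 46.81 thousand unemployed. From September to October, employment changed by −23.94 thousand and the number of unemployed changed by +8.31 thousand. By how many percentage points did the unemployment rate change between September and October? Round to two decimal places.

September: labor force = 1,508.71 + 46.81 = 1,555.52; u = 46.81/1,555.52 = 3.01%.
October: labor force = 1,484.77 + 55.12 = 1,539.89; u = 55.12/1,539.89 = 3.58%.
Change = 3.58% − 3.01% = +0.57 pp.

The unemployment rate changed by +0.57 percentage points.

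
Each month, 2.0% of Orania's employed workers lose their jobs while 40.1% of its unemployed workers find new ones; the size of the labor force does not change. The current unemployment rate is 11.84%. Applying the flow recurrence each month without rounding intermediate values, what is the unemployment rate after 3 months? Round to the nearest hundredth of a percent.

Unemployment rate after three months ≈ 6.13%.

With a fixed labor force, u_{t+1} = u_t + s·(1−u_t) − f·u_t = u_t·(1−s−f) + s.
Here 1−s−f = 0.579 and s = 0.020.
u_1 = 0.118400 × 0.579 + 0.020 = 0.088554.
u_2 = 0.088554 × 0.579 + 0.020 = 0.071273.
u_3 = 0.071273 × 0.579 + 0.020 = 0.061267.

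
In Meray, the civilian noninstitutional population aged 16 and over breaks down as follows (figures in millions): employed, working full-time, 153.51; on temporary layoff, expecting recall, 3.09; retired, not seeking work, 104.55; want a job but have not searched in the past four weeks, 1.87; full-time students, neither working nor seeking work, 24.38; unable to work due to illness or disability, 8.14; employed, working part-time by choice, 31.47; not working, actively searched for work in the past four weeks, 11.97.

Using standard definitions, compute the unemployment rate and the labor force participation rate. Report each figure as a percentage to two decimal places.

Unemployment rate ≈ 7.53%; labor force participation rate ≈ 59.01%.

Employed = 153.51 + 31.47 = 184.98 million.
Unemployed = 3.09 + 11.97 = 15.06 million (jobless and actively searching, or on temporary layoff).
Labor force = 184.98 + 15.06 = 200.04 million.
Not in labor force = 104.55 + 1.87 + 24.38 + 8.14 = 138.94 million (those not working and not actively searching are outside the labor force — including those who want a job but have given up searching).
Civilian working-age population = 200.04 + 138.94 = 338.98 million.
Unemployment rate = 15.06 / 200.04 = 7.53%.
Labor force participation rate = 200.04 / 338.98 = 59.01%.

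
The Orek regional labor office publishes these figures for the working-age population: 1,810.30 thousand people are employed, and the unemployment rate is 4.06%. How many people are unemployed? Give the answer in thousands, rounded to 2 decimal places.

Let U be the number unemployed. The labor force is E + U, and U/(E+U) = 0.0406.
So U = 0.0406 × 1,810.30 / (1 − 0.0406) = 73.4982 / 0.9594 ≈ 76.61 thousand.

About 76.61 thousand are unemployed.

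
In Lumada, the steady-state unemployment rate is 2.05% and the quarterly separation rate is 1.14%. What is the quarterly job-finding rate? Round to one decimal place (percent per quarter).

From u* = s/(s+f): f = s·(1−u)/u.
f = 1.14 × (1 − 0.0205) / 0.0205 = 1.1166 / 0.0205 ≈ 54.5% per quarter.

Job-finding rate ≈ 54.5% per quarter.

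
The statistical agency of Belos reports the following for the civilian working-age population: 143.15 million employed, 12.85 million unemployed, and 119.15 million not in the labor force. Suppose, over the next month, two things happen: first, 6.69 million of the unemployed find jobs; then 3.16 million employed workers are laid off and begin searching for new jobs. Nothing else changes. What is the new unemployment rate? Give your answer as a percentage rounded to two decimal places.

Initially, labor force = 143.15 + 12.85 = 156.00 million, so u = 12.85/156.00 = 8.24%.
After the first change, unemployed falls and employed rises by 6.69; labor force unchanged → E = 149.84, U = 6.16, labor force = 156.00 million.
After the second change, employed falls and unemployed rises by 3.16; labor force unchanged → E = 146.68, U = 9.32, labor force = 156.00 million.
New unemployment rate = 9.32 / 156.00 = 5.97%.

New unemployment rate ≈ 5.97%.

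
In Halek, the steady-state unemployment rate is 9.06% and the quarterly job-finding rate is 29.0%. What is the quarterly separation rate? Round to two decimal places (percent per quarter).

Separation rate ≈ 2.89% per quarter.

From u* = s/(s+f): s = u·f/(1−u).
s = 0.0906 × 29.0 / (1 − 0.0906) = 2.6274 / 0.9094 ≈ 2.89% per quarter.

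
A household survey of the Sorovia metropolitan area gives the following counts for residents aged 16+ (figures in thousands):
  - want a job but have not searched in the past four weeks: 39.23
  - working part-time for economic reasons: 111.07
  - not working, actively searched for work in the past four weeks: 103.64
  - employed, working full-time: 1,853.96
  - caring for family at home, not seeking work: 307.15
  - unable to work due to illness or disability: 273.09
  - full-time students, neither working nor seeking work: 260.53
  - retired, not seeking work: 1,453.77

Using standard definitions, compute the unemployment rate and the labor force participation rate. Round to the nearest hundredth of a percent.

Unemployment rate ≈ 5.01%; labor force participation rate ≈ 46.99%.

Employed = 111.07 + 1,853.96 = 1,965.03 thousand (anyone who worked, including part-time for economic reasons, counts as employed).
Unemployed = 103.64 thousand.
Labor force = 1,965.03 + 103.64 = 2,068.67 thousand.
Not in labor force = 39.23 + 307.15 + 273.09 + 260.53 + 1,453.77 = 2,333.77 thousand (those not working and not actively searching are outside the labor force — including those who want a job but have given up searching).
Civilian working-age population = 2,068.67 + 2,333.77 = 4,402.44 thousand.
Unemployment rate = 103.64 / 2,068.67 = 5.01%.
Labor force participation rate = 2,068.67 / 4,402.44 = 46.99%.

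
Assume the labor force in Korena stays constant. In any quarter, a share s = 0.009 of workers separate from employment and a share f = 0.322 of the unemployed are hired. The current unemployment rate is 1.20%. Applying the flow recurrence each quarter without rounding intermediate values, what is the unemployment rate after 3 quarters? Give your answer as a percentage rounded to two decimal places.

Unemployment rate after three quarters ≈ 2.26%.

With a fixed labor force, u_{t+1} = u_t + s·(1−u_t) − f·u_t = u_t·(1−s−f) + s.
Here 1−s−f = 0.669 and s = 0.009.
u_1 = 0.012000 × 0.669 + 0.009 = 0.017028.
u_2 = 0.017028 × 0.669 + 0.009 = 0.020392.
u_3 = 0.020392 × 0.669 + 0.009 = 0.022642.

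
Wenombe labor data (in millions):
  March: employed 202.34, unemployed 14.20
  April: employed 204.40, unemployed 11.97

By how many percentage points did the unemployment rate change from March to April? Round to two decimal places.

The unemployment rate changed by −1.03 percentage points.

March: labor force = 202.34 + 14.20 = 216.54; u = 14.20/216.54 = 6.56%.
April: labor force = 204.40 + 11.97 = 216.37; u = 11.97/216.37 = 5.53%.
Change = 5.53% − 6.56% = −1.03 pp.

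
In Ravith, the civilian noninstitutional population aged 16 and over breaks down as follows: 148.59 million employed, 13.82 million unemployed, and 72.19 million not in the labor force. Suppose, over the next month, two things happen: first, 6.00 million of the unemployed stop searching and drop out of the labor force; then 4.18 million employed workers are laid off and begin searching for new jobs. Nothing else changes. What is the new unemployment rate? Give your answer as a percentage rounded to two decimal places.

Initially, labor force = 148.59 + 13.82 = 162.41 million, so u = 13.82/162.41 = 8.51%.
After the first change, unemployed and labor force both fall by 6.00 → E = 148.59, U = 7.82, labor force = 156.41 million.
After the second change, employed falls and unemployed rises by 4.18; labor force unchanged → E = 144.41, U = 12.00, labor force = 156.41 million.
New unemployment rate = 12.00 / 156.41 = 7.67%.

New unemployment rate ≈ 7.67%.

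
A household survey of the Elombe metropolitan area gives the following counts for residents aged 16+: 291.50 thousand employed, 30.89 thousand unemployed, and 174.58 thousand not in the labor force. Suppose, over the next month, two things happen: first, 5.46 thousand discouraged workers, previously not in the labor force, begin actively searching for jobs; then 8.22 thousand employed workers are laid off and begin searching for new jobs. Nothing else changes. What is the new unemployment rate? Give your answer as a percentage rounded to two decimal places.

Initially, labor force = 291.50 + 30.89 = 322.39 thousand, so u = 30.89/322.39 = 9.58%.
After the first change, unemployed and labor force both rise by 5.46 → E = 291.50, U = 36.35, labor force = 327.85 thousand.
After the second change, employed falls and unemployed rises by 8.22; labor force unchanged → E = 283.28, U = 44.57, labor force = 327.85 thousand.
New unemployment rate = 44.57 / 327.85 = 13.59%.

New unemployment rate ≈ 13.59%.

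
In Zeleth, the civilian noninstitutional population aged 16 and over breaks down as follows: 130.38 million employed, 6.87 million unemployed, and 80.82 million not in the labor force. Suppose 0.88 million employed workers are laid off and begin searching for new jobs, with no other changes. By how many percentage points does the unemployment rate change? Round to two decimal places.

The unemployment rate changes by +0.64 percentage points.

Initially, labor force = 130.38 + 6.87 = 137.25 million, so u = 6.87/137.25 = 5.01%.
After the change, employed falls and unemployed rises by 0.88; labor force unchanged → E = 129.50, U = 7.75, labor force = 137.25 million.
New unemployment rate = 7.75 / 137.25 = 5.65%.
Change = 5.65% − 5.01% = +0.64 percentage points.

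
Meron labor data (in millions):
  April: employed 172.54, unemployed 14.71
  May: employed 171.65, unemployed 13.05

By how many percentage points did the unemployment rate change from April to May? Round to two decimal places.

The unemployment rate changed by −0.79 percentage points.

April: labor force = 172.54 + 14.71 = 187.25; u = 14.71/187.25 = 7.86%.
May: labor force = 171.65 + 13.05 = 184.70; u = 13.05/184.70 = 7.07%.
Change = 7.07% − 7.86% = −0.79 pp.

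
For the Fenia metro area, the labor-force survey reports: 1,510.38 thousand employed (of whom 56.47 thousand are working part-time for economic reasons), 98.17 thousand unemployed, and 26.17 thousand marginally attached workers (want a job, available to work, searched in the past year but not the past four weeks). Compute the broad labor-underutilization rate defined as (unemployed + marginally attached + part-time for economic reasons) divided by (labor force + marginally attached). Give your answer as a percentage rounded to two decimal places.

Broad underutilization rate ≈ 11.06%.

Labor force = 1,510.38 + 98.17 = 1,608.55 thousand.
Numerator = 98.17 + 26.17 + 56.47 = 180.81 thousand.
Denominator = 1,608.55 + 26.17 = 1,634.72 thousand.
Broad rate = 180.81 / 1,634.72 = 11.06%.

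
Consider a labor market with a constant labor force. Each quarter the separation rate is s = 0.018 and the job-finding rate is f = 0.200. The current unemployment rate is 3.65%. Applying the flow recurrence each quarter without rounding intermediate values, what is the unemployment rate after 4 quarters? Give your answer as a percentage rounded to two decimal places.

Unemployment rate after four quarters ≈ 6.53%.

With a fixed labor force, u_{t+1} = u_t + s·(1−u_t) − f·u_t = u_t·(1−s−f) + s.
Here 1−s−f = 0.782 and s = 0.018.
u_1 = 0.036500 × 0.782 + 0.018 = 0.046543.
u_2 = 0.046543 × 0.782 + 0.018 = 0.054397.
u_3 = 0.054397 × 0.782 + 0.018 = 0.060538.
u_4 = 0.060538 × 0.782 + 0.018 = 0.065341.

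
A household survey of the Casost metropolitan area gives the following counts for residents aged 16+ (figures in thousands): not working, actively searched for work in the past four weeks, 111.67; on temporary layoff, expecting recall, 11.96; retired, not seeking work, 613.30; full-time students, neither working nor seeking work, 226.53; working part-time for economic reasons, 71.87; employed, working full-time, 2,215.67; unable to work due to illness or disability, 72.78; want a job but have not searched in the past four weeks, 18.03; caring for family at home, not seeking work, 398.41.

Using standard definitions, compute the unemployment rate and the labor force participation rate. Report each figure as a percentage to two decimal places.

Employed = 71.87 + 2,215.67 = 2,287.54 thousand (anyone who worked, including part-time for economic reasons, counts as employed).
Unemployed = 111.67 + 11.96 = 123.63 thousand (jobless and actively searching, or on temporary layoff).
Labor force = 2,287.54 + 123.63 = 2,411.17 thousand.
Not in labor force = 613.30 + 226.53 + 72.78 + 18.03 + 398.41 = 1,329.05 thousand (those not working and not actively searching are outside the labor force — including those who want a job but have given up searching).
Civilian working-age population = 2,411.17 + 1,329.05 = 3,740.22 thousand.
Unemployment rate = 123.63 / 2,411.17 = 5.13%.
Labor force participation rate = 2,411.17 / 3,740.22 = 64.47%.

Unemployment rate ≈ 5.13%; labor force participation rate ≈ 64.47%.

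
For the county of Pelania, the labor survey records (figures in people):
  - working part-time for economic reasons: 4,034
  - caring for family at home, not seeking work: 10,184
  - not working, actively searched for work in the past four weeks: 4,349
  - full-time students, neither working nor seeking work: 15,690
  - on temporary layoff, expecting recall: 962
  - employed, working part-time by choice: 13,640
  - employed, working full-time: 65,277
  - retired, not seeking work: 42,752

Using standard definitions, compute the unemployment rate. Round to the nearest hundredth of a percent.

Unemployment rate ≈ 6.02%.

Employed = 4,034 + 13,640 + 65,277 = 82,951 (anyone who worked, including part-time for economic reasons, counts as employed).
Unemployed = 4,349 + 962 = 5,311 (jobless and actively searching, or on temporary layoff).
Labor force = 82,951 + 5,311 = 88,262.
Unemployment rate = 5,311 / 88,262 = 6.02%.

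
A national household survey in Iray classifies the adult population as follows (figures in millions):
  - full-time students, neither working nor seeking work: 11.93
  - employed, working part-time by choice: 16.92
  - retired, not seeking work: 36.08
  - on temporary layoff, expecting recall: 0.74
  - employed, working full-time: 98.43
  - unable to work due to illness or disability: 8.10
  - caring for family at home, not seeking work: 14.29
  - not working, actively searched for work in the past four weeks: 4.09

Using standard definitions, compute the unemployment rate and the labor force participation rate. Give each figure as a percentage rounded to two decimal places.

Unemployment rate ≈ 4.02%; labor force participation rate ≈ 63.06%.

Employed = 16.92 + 98.43 = 115.35 million.
Unemployed = 0.74 + 4.09 = 4.83 million (jobless and actively searching, or on temporary layoff).
Labor force = 115.35 + 4.83 = 120.18 million.
Not in labor force = 11.93 + 36.08 + 8.10 + 14.29 = 70.40 million (those not working and not actively searching are outside the labor force).
Civilian working-age population = 120.18 + 70.40 = 190.58 million.
Unemployment rate = 4.83 / 120.18 = 4.02%.
Labor force participation rate = 120.18 / 190.58 = 63.06%.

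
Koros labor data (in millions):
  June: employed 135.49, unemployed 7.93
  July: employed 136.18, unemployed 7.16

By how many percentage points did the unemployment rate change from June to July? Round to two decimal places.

June: labor force = 135.49 + 7.93 = 143.42; u = 7.93/143.42 = 5.53%.
July: labor force = 136.18 + 7.16 = 143.34; u = 7.16/143.34 = 5.00%.
Change = 5.00% − 5.53% = −0.53 pp.

The unemployment rate changed by −0.53 percentage points.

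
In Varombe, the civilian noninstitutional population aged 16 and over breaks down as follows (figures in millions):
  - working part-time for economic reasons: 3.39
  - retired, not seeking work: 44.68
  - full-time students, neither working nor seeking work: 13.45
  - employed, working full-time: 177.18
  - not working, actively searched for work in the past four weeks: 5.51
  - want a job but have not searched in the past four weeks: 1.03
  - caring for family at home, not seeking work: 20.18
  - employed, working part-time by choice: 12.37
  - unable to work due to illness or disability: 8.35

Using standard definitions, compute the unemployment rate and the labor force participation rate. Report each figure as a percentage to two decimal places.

Employed = 3.39 + 177.18 + 12.37 = 192.94 million (anyone who worked, including part-time for economic reasons, counts as employed).
Unemployed = 5.51 million.
Labor force = 192.94 + 5.51 = 198.45 million.
Not in labor force = 44.68 + 13.45 + 1.03 + 20.18 + 8.35 = 87.69 million (those not working and not actively searching are outside the labor force — including those who want a job but have given up searching).
Civilian working-age population = 198.45 + 87.69 = 286.14 million.
Unemployment rate = 5.51 / 198.45 = 2.78%.
Labor force participation rate = 198.45 / 286.14 = 69.35%.

Unemployment rate ≈ 2.78%; labor force participation rate ≈ 69.35%.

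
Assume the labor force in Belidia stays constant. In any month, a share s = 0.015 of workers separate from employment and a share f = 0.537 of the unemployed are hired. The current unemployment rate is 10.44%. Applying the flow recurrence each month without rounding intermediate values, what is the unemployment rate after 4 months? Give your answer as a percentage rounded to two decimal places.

Unemployment rate after four months ≈ 3.03%.

With a fixed labor force, u_{t+1} = u_t + s·(1−u_t) − f·u_t = u_t·(1−s−f) + s.
Here 1−s−f = 0.448 and s = 0.015.
u_1 = 0.104400 × 0.448 + 0.015 = 0.061771.
u_2 = 0.061771 × 0.448 + 0.015 = 0.042673.
u_3 = 0.042673 × 0.448 + 0.015 = 0.034118.
u_4 = 0.034118 × 0.448 + 0.015 = 0.030285.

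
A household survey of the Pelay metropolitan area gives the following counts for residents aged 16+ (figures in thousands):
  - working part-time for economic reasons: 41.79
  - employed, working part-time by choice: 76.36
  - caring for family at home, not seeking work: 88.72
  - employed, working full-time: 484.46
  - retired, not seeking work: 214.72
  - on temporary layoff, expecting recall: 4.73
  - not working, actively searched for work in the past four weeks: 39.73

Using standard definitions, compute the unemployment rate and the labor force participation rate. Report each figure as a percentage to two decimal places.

Unemployment rate ≈ 6.87%; labor force participation rate ≈ 68.08%.

Employed = 41.79 + 76.36 + 484.46 = 602.61 thousand (anyone who worked, including part-time for economic reasons, counts as employed).
Unemployed = 4.73 + 39.73 = 44.46 thousand (jobless and actively searching, or on temporary layoff).
Labor force = 602.61 + 44.46 = 647.07 thousand.
Not in labor force = 88.72 + 214.72 = 303.44 thousand (those not working and not actively searching are outside the labor force).
Civilian working-age population = 647.07 + 303.44 = 950.51 thousand.
Unemployment rate = 44.46 / 647.07 = 6.87%.
Labor force participation rate = 647.07 / 950.51 = 68.08%.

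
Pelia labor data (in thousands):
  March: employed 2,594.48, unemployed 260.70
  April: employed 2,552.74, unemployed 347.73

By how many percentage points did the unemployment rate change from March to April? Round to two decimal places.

The unemployment rate changed by +2.86 percentage points.

March: labor force = 2,594.48 + 260.70 = 2,855.18; u = 260.70/2,855.18 = 9.13%.
April: labor force = 2,552.74 + 347.73 = 2,900.47; u = 347.73/2,900.47 = 11.99%.
Change = 11.99% − 9.13% = +2.86 pp.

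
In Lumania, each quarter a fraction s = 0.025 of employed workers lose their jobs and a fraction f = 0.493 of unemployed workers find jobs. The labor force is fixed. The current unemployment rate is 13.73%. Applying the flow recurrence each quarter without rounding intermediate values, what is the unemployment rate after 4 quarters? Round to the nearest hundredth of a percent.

Unemployment rate after four quarters ≈ 5.31%.

With a fixed labor force, u_{t+1} = u_t + s·(1−u_t) − f·u_t = u_t·(1−s−f) + s.
Here 1−s−f = 0.482 and s = 0.025.
u_1 = 0.137300 × 0.482 + 0.025 = 0.091179.
u_2 = 0.091179 × 0.482 + 0.025 = 0.068948.
u_3 = 0.068948 × 0.482 + 0.025 = 0.058233.
u_4 = 0.058233 × 0.482 + 0.025 = 0.053068.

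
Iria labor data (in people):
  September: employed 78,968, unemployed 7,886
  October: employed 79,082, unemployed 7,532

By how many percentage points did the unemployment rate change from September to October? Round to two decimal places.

September: labor force = 78,968 + 7,886 = 86,854; u = 7,886/86,854 = 9.08%.
October: labor force = 79,082 + 7,532 = 86,614; u = 7,532/86,614 = 8.70%.
Change = 8.70% − 9.08% = −0.38 pp.

The unemployment rate changed by −0.38 percentage points.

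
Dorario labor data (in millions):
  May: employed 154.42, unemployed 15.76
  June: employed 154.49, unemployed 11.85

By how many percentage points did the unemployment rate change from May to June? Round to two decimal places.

The unemployment rate changed by −2.14 percentage points.

May: labor force = 154.42 + 15.76 = 170.18; u = 15.76/170.18 = 9.26%.
June: labor force = 154.49 + 11.85 = 166.34; u = 11.85/166.34 = 7.12%.
Change = 7.12% − 9.26% = −2.14 pp.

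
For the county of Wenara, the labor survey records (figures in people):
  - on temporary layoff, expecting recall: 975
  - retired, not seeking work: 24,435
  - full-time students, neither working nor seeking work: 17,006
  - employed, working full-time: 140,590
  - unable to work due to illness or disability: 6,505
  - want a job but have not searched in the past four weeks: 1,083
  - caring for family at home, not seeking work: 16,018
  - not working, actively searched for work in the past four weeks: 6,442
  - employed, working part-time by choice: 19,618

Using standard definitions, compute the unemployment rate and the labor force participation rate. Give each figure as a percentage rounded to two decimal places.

Unemployment rate ≈ 4.42%; labor force participation rate ≈ 72.04%.

Employed = 140,590 + 19,618 = 160,208.
Unemployed = 975 + 6,442 = 7,417 (jobless and actively searching, or on temporary layoff).
Labor force = 160,208 + 7,417 = 167,625.
Not in labor force = 24,435 + 17,006 + 6,505 + 1,083 + 16,018 = 65,047 (those not working and not actively searching are outside the labor force — including those who want a job but have given up searching).
Civilian working-age population = 167,625 + 65,047 = 232,672.
Unemployment rate = 7,417 / 167,625 = 4.42%.
Labor force participation rate = 167,625 / 232,672 = 72.04%.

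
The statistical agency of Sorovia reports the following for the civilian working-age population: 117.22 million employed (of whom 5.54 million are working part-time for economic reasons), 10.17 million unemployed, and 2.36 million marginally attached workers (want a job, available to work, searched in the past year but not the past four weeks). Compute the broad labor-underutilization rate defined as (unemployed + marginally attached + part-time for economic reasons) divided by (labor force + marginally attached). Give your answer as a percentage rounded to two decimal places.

Broad underutilization rate ≈ 13.93%.

Labor force = 117.22 + 10.17 = 127.39 million.
Numerator = 10.17 + 2.36 + 5.54 = 18.07 million.
Denominator = 127.39 + 2.36 = 129.75 million.
Broad rate = 18.07 / 129.75 = 13.93%.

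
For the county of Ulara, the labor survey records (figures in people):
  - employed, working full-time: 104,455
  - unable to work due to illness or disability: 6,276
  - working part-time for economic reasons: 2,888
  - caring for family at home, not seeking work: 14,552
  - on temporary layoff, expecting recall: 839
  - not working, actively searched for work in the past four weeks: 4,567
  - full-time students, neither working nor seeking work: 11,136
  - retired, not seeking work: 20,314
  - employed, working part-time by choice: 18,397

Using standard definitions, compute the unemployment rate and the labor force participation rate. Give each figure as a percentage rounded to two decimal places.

Unemployment rate ≈ 4.12%; labor force participation rate ≈ 71.50%.

Employed = 104,455 + 2,888 + 18,397 = 125,740 (anyone who worked, including part-time for economic reasons, counts as employed).
Unemployed = 839 + 4,567 = 5,406 (jobless and actively searching, or on temporary layoff).
Labor force = 125,740 + 5,406 = 131,146.
Not in labor force = 6,276 + 14,552 + 11,136 + 20,314 = 52,278 (those not working and not actively searching are outside the labor force).
Civilian working-age population = 131,146 + 52,278 = 183,424.
Unemployment rate = 5,406 / 131,146 = 4.12%.
Labor force participation rate = 131,146 / 183,424 = 71.50%.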